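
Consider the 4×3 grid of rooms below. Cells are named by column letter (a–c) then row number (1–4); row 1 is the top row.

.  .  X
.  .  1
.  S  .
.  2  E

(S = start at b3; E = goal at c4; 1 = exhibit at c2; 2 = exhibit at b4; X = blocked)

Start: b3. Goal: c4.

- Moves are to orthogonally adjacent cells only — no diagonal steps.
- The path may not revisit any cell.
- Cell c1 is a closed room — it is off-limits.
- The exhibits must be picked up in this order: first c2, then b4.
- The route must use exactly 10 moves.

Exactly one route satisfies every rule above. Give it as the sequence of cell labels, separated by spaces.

b3 c3 c2 b2 b1 a1 a2 a3 a4 b4 c4

The waypoints must appear in the order c2, b4, with no cell reused.
Route from b3: right 1 to c3, up 1 to c2, left 1 to b2, up 1 to b1, left 1 to a1, down 3 to a4, right 2 to c4 — 10 moves in all.
Check: order respected (1 at step 2, 2 at step 9); 10 moves as required.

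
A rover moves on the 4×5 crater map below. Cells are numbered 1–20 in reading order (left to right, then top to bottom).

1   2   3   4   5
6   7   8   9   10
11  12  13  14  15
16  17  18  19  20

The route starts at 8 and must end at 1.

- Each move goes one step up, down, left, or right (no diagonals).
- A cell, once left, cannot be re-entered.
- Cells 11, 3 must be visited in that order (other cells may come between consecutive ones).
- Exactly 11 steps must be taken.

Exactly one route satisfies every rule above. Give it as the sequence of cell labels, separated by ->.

The waypoints must appear in the order 11, 3, with no cell reused.
Route from 8: 2× left (reaching 6), down to 11, 3× right (reaching 14), 2× up (reaching 4), 3× left (reaching 1) — 11 moves in all.
Check: order respected (11 at step 3, 3 at step 9); 11 moves as required.

8 -> 7 -> 6 -> 11 -> 12 -> 13 -> 14 -> 9 -> 4 -> 3 -> 2 -> 1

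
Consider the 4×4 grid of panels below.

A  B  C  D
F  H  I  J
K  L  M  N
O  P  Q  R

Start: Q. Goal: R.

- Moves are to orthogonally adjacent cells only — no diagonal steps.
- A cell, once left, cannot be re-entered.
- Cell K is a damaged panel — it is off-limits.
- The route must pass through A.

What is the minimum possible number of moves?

11

Any route passes through A somewhere between Q and R. Summing Manhattan distances along the two legs (Q → A → R) gives a lower bound of 5 + 6 = 11 moves.
A route of 11 moves achieves this: Q → M → I → H → F → A → B → C → D → J → N → R.
Since 11 matches the lower bound, it is optimal.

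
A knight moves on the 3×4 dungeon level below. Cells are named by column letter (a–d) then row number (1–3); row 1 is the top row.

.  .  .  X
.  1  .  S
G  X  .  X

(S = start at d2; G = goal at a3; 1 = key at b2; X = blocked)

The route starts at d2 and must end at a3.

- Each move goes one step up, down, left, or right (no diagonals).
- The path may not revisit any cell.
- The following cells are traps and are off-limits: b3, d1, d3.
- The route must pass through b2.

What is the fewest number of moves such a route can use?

Any route passes through b2 somewhere between d2 and a3. Summing Manhattan distances along the two legs (d2 → b2 → a3) gives a lower bound of 2 + 2 = 4 moves.
A route of 4 moves achieves this: d2 → c2 → b2 → a2 → a3.
Since 4 matches the lower bound, it is optimal.

4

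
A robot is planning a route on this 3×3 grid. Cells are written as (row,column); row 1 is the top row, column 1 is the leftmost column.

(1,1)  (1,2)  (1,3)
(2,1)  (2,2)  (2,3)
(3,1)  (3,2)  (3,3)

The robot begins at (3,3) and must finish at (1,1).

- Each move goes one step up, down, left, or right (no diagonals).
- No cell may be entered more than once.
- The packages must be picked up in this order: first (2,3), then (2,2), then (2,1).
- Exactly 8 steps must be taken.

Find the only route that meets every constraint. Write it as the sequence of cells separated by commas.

The waypoints must appear in the order (2,3), (2,2), (2,1), with no cell reused.
Route from (3,3): 2× up (reaching (1,3)), left to (1,2), 2× down (reaching (3,2)), left to (3,1), 2× up (reaching (1,1)) — 8 moves in all.
Check: order respected ((2,3) at step 1, (2,2) at step 4, (2,1) at step 7); 8 moves as required.

(3,3), (2,3), (1,3), (1,2), (2,2), (3,2), (3,1), (2,1), (1,1)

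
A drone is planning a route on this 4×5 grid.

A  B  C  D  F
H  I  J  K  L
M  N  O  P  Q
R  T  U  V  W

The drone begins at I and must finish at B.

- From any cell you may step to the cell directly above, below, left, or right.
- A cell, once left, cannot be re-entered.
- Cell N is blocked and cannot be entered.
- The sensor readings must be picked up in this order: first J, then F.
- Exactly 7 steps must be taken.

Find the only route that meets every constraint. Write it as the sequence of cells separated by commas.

I, J, K, L, F, D, C, B

The waypoints must appear in the order J, F, with no cell reused.
Route from I: 3× right (reaching L), up to F, 3× left (reaching B) — 7 moves in all.
Check: order respected (J at step 1, F at step 4); 7 moves as required.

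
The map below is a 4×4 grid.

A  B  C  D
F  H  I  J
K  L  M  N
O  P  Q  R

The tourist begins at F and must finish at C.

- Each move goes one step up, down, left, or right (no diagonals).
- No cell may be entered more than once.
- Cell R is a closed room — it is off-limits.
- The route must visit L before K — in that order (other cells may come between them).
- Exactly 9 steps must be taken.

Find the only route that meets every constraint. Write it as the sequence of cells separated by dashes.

F - H - L - K - O - P - Q - M - I - C

The waypoints must appear in the order L, K, with no cell reused.
Route from F: right 1 to H, down 1 to L, left 1 to K, down 1 to O, right 2 to Q, up 3 to C — 9 moves in all.
Check: order respected (L at step 2, K at step 3); 9 moves as required.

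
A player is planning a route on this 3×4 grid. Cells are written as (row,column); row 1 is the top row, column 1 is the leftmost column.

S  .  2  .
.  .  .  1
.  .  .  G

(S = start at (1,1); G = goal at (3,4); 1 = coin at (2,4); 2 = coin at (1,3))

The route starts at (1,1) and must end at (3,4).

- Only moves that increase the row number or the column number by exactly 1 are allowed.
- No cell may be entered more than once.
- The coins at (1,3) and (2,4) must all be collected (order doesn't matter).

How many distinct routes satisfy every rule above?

2

A right/down-only route from (1,1) to (3,4) makes exactly 2 down-moves and 3 right-moves in some order.
With no other constraints that would be C(5,2) = 10 routes.
A monotone route can only reach the required cells in the order (1,3), (2,4), so split there and multiply the segment counts: (1,1)→(1,3): 1; (1,3)→(2,4): 2; (2,4)→(3,4): 1; product = 2.
That gives 2 routes.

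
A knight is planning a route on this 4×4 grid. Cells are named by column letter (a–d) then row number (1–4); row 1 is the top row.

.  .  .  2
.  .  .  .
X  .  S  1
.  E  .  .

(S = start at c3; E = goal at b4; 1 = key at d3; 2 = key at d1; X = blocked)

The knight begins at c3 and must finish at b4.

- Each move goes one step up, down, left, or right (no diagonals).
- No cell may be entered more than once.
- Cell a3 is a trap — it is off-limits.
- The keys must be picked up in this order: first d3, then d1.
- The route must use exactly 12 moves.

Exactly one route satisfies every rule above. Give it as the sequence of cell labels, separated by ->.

c3 -> c4 -> d4 -> d3 -> d2 -> d1 -> c1 -> b1 -> a1 -> a2 -> b2 -> b3 -> b4

The waypoints must appear in the order d3, d1, with no cell reused.
Route from c3: down to c4, right to d4, 3× up (reaching d1), 3× left (reaching a1), down to a2, right to b2, 2× down (reaching b4) — 12 moves in all.
Check: order respected (1 at step 3, 2 at step 5); 12 moves as required.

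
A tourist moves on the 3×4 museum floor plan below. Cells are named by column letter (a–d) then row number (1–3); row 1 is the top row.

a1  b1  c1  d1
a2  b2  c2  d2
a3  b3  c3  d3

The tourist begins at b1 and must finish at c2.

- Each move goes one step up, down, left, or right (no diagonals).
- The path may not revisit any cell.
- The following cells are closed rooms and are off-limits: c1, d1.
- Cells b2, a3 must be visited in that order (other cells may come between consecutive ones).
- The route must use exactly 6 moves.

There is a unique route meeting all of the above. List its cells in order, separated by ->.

The waypoints must appear in the order b2, a3, with no cell reused.
Route from b1: down 1 to b2, left 1 to a2, down 1 to a3, right 2 to c3, up 1 to c2 — 6 moves in all.
Check: order respected (b2 at step 1, a3 at step 3); 6 moves as required.

b1 -> b2 -> a2 -> a3 -> b3 -> c3 -> c2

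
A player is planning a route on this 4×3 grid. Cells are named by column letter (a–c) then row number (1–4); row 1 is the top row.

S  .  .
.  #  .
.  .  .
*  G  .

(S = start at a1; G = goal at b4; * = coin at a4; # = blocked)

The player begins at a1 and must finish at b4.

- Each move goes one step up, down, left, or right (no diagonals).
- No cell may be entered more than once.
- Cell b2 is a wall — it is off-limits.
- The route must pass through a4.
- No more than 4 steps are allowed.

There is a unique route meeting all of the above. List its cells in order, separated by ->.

The budget equals the shortest possible length, so every move has to be on a shortest route through the required cells.
Route from a1: down 3 to a4, right 1 to b4 — 4 moves in all.
Check: all required cells visited; 4 ≤ 4 moves.

a1 -> a2 -> a3 -> a4 -> b4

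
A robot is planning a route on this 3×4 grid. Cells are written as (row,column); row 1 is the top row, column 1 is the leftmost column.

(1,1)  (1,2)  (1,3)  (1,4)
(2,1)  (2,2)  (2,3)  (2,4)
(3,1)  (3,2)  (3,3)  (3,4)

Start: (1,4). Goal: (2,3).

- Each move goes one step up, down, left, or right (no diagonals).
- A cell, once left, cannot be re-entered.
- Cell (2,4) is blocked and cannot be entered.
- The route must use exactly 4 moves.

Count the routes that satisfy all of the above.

1

Need simple routes of exactly 4 moves from (1,4) to (2,3) (Manhattan distance 2, so 1 moves are spent on a detour and 1 undoing it).
Enumerating: (1,4) (1,3) (1,2) (2,2) (2,3).
That gives 1 route.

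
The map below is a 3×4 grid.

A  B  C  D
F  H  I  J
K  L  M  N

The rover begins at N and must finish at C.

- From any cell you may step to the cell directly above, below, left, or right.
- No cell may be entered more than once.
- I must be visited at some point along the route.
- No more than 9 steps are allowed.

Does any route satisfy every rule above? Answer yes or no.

yes

One route that works: N → J → I → C.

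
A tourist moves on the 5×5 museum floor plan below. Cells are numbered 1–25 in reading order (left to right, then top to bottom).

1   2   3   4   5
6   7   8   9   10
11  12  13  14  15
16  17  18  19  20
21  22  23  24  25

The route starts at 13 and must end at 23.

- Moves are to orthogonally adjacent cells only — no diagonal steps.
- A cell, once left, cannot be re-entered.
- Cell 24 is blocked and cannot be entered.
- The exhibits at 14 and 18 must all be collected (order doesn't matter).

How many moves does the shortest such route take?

Any route passes through 14 and 18 in some order between 13 and 23. Summing Manhattan distances along each leg and taking the cheapest ordering (13 → 14 → 18 → 23) gives a lower bound of 1 + 2 + 1 = 4 moves.
A route of 4 moves achieves this: 13 → 14 → 19 → 18 → 23.
Since 4 matches the lower bound, it is optimal.

4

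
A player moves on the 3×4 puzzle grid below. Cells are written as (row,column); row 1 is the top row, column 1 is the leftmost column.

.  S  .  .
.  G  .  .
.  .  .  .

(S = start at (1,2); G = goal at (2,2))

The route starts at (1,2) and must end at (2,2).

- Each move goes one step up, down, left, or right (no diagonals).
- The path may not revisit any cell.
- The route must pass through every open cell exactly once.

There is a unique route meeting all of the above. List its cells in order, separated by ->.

(1,2) -> (1,1) -> (2,1) -> (3,1) -> (3,2) -> (3,3) -> (3,4) -> (2,4) -> (1,4) -> (1,3) -> (2,3) -> (2,2)

Need to visit all 12 open cells exactly once, starting at (1,2) and ending at (2,2).
Route from (1,2): left 1 to (1,1), down 2 to (3,1), right 3 to (3,4), up 2 to (1,4), left 1 to (1,3), down 1 to (2,3), left 1 to (2,2) — 11 moves in all.
Check: all 12 open cells covered.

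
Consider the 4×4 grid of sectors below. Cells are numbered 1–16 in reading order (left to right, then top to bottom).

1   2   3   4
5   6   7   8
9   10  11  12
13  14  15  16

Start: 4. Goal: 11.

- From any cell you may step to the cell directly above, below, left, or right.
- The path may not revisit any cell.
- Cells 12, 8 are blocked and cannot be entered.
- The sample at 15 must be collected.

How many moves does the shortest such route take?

Any route passes through 15 somewhere between 4 and 11. Summing Manhattan distances along the two legs (4 → 15 → 11) gives a lower bound of 4 + 1 = 5 moves.
The shortest route satisfying every rule uses 7 moves: 4 → 3 → 7 → 6 → 10 → 14 → 15 → 11.
The no-revisit rule (legs can't share cells) pushes the minimum above the 5-move bound; an exhaustive check rules out every length from 5 to 6, leaving 7 as the minimum.

7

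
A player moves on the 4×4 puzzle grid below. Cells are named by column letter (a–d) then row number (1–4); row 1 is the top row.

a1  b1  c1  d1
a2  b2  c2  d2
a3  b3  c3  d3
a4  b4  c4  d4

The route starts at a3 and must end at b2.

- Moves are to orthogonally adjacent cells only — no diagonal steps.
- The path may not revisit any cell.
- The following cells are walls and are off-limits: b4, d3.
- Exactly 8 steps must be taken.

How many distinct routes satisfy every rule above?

Need simple routes of exactly 8 moves from a3 to b2 (Manhattan distance 2, so 3 moves are spent on a detour and 3 undoing it).
Enumerating: a3 a2 a1 b1 c1 c2 c3 b3 b2 | a3 a2 a1 b1 c1 d1 d2 c2 b2 | a3 b3 c3 c2 c1 b1 a1 a2 b2 | a3 b3 c3 c2 d2 d1 c1 b1 b2.
That gives 4 routes.

4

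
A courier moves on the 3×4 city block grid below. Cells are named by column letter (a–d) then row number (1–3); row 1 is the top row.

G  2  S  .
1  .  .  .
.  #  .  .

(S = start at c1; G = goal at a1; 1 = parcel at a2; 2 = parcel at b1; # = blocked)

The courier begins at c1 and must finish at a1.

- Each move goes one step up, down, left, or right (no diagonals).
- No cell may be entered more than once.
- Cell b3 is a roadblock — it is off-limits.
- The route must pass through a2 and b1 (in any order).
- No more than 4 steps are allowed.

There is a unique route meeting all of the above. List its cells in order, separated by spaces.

The budget equals the shortest possible length, so every move has to be on a shortest route through the required cells.
Route from c1: left 1 to b1, down 1 to b2, left 1 to a2, up 1 to a1 — 4 moves in all.
Check: all required cells visited; 4 ≤ 4 moves.

c1 b1 b2 a2 a1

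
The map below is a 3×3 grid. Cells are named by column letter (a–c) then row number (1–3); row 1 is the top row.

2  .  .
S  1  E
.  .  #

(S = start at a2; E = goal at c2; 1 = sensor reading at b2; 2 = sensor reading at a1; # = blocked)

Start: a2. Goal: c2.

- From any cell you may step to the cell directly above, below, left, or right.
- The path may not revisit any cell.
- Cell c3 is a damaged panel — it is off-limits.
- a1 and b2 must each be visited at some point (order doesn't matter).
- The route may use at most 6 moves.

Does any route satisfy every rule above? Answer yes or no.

yes

One route that works: a2 → a1 → b1 → b2 → c2.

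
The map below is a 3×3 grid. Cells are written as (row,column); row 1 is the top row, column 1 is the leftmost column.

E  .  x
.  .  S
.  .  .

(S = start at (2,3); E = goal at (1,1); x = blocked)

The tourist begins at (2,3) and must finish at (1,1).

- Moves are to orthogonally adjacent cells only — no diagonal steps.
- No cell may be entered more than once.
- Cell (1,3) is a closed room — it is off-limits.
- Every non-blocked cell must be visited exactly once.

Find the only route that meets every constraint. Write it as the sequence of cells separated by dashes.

(2,3) - (3,3) - (3,2) - (3,1) - (2,1) - (2,2) - (1,2) - (1,1)

Need to visit all 8 open cells exactly once, starting at (2,3) and ending at (1,1).
Route from (2,3): down to (3,3), 2× left (reaching (3,1)), up to (2,1), right to (2,2), up to (1,2), left to (1,1) — 7 moves in all.
Check: all 8 open cells covered.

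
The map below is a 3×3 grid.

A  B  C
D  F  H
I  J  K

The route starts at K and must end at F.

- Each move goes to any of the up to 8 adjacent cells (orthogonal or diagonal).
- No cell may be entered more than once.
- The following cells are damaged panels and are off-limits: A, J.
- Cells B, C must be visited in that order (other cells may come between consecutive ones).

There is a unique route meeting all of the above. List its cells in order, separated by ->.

The waypoints must appear in the order B, C, with no cell reused.
Route from K: up 1 to H, up-left 1 to B, right 1 to C, down-left 1 to F — 4 moves in all.
Check: order respected (B at step 2, C at step 3).

K -> H -> B -> C -> F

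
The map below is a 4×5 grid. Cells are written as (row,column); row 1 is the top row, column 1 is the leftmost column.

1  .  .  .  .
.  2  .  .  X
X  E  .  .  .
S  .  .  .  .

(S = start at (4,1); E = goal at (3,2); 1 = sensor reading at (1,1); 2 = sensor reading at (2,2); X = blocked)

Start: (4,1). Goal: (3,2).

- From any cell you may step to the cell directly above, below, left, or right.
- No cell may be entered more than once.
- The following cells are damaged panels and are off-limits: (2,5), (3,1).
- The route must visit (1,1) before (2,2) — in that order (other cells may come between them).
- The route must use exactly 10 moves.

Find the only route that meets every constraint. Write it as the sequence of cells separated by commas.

(4,1), (4,2), (4,3), (3,3), (2,3), (1,3), (1,2), (1,1), (2,1), (2,2), (3,2)

The waypoints must appear in the order (1,1), (2,2), with no cell reused.
Route from (4,1): 2× right (reaching (4,3)), 3× up (reaching (1,3)), 2× left (reaching (1,1)), down to (2,1), right to (2,2), down to (3,2) — 10 moves in all.
Check: order respected (1 at step 7, 2 at step 9); 10 moves as required.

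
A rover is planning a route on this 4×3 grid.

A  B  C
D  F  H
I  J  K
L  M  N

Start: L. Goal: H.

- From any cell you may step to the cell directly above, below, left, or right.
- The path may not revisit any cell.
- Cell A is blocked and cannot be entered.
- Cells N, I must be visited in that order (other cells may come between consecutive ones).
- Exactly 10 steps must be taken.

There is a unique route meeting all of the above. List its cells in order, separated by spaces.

L M N K J I D F B C H

The waypoints must appear in the order N, I, with no cell reused.
Route from L: 2× right (reaching N), up to K, 2× left (reaching I), up to D, right to F, up to B, right to C, down to H — 10 moves in all.
Check: order respected (N at step 2, I at step 5); 10 moves as required.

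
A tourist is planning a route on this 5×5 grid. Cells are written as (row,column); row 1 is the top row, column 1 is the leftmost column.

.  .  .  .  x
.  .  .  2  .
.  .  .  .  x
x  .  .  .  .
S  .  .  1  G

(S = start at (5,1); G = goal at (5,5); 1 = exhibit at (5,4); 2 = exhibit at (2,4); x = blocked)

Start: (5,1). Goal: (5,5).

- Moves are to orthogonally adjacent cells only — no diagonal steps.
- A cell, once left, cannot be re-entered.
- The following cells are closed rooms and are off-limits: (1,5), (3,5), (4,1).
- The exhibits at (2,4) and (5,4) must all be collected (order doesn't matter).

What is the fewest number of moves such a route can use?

10

Any route passes through (2,4) and (5,4) in some order between (5,1) and (5,5). Summing Manhattan distances along each leg and taking the cheapest ordering ((5,1) → (5,4) → (2,4) → (5,5)) gives a lower bound of 3 + 3 + 4 = 10 moves.
A route of 10 moves achieves this: (5,1) → (5,2) → (4,2) → (3,2) → (2,2) → (2,3) → (2,4) → (3,4) → (4,4) → (5,4) → (5,5).
Since 10 matches the lower bound, it is optimal.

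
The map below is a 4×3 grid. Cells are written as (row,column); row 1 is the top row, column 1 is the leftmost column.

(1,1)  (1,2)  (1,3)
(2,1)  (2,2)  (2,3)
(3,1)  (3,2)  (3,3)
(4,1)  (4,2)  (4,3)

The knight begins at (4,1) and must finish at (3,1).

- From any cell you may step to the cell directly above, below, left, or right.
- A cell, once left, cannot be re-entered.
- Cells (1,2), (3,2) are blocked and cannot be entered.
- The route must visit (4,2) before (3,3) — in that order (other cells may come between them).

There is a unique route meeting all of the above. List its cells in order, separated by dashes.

(4,1) - (4,2) - (4,3) - (3,3) - (2,3) - (2,2) - (2,1) - (3,1)

The waypoints must appear in the order (4,2), (3,3), with no cell reused.
Route from (4,1): right 2 to (4,3), up 2 to (2,3), left 2 to (2,1), down 1 to (3,1) — 7 moves in all.
Check: order respected ((4,2) at step 1, (3,3) at step 3).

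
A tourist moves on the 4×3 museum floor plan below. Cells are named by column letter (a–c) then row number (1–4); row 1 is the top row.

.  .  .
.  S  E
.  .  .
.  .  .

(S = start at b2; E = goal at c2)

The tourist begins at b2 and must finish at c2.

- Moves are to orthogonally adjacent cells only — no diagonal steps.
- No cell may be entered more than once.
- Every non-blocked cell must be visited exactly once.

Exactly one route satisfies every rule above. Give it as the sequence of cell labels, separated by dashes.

Need to visit all 12 open cells exactly once, starting at b2 and ending at c2.
Cell a4 has only two open neighbours (a3 and b4), so the path must pass straight through it: one of those is the cell it's entered from and the other is where it exits.
Route from b2: down 1 to b3, right 1 to c3, down 1 to c4, left 2 to a4, up 3 to a1, right 2 to c1, down 1 to c2 — 11 moves in all.
Check: all 12 open cells covered.

b2 - b3 - c3 - c4 - b4 - a4 - a3 - a2 - a1 - b1 - c1 - c2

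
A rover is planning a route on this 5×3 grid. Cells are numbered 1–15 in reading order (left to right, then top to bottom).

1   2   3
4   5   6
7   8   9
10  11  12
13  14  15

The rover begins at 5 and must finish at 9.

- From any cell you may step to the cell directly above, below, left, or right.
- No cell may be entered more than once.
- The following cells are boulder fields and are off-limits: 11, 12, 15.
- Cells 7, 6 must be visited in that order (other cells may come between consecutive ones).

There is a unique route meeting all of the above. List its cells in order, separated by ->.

5 -> 8 -> 7 -> 4 -> 1 -> 2 -> 3 -> 6 -> 9

The waypoints must appear in the order 7, 6, with no cell reused.
Route from 5: down to 8, left to 7, 2× up (reaching 1), 2× right (reaching 3), 2× down (reaching 9) — 8 moves in all.
Check: order respected (7 at step 2, 6 at step 7).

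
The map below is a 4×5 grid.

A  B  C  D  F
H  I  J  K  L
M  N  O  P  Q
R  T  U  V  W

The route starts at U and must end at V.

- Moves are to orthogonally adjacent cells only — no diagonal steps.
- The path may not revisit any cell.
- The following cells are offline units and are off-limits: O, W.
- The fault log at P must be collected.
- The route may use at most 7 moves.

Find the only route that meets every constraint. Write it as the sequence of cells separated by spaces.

U T N I J K P V

The budget equals the shortest possible length, so every move has to be on a shortest route through the required cells.
Route from U: left 1 to T, up 2 to I, right 2 to K, down 2 to V — 7 moves in all.
Check: all required cells visited; 7 ≤ 7 moves.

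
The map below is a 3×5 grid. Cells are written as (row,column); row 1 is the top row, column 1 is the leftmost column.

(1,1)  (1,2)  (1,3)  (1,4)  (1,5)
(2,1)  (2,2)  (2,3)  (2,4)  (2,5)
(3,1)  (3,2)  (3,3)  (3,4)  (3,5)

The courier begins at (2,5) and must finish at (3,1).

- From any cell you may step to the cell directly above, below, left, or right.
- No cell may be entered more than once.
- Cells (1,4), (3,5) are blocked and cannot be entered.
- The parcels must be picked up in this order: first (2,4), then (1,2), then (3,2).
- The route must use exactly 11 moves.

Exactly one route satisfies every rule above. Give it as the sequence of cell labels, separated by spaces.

The waypoints must appear in the order (2,4), (1,2), (3,2), with no cell reused.
Route from (2,5): left 1 to (2,4), down 1 to (3,4), left 1 to (3,3), up 2 to (1,3), left 2 to (1,1), down 1 to (2,1), right 1 to (2,2), down 1 to (3,2), left 1 to (3,1) — 11 moves in all.
Check: order respected ((2,4) at step 1, (1,2) at step 6, (3,2) at step 10); 11 moves as required.

(2,5) (2,4) (3,4) (3,3) (2,3) (1,3) (1,2) (1,1) (2,1) (2,2) (3,2) (3,1)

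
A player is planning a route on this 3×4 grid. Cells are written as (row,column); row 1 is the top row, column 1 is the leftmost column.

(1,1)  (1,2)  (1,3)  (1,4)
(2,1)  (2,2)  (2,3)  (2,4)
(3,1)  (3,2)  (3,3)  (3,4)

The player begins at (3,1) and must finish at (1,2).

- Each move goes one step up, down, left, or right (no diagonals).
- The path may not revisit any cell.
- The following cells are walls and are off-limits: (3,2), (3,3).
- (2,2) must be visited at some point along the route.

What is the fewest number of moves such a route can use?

Any route passes through (2,2) somewhere between (3,1) and (1,2). Summing Manhattan distances along the two legs ((3,1) → (2,2) → (1,2)) gives a lower bound of 2 + 1 = 3 moves.
A route of 3 moves achieves this: (3,1) → (2,1) → (2,2) → (1,2).
Since 3 matches the lower bound, it is optimal.

3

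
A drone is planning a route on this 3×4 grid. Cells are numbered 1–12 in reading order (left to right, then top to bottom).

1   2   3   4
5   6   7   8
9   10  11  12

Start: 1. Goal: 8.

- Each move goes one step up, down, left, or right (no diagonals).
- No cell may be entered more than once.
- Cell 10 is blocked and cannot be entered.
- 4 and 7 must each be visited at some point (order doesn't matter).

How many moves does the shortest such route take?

Any route passes through 4 and 7 in some order between 1 and 8. Summing Manhattan distances along each leg and taking the cheapest ordering (1 → 7 → 4 → 8) gives a lower bound of 3 + 2 + 1 = 6 moves.
A route of 6 moves achieves this: 1 → 5 → 6 → 7 → 3 → 4 → 8.
Since 6 matches the lower bound, it is optimal.

6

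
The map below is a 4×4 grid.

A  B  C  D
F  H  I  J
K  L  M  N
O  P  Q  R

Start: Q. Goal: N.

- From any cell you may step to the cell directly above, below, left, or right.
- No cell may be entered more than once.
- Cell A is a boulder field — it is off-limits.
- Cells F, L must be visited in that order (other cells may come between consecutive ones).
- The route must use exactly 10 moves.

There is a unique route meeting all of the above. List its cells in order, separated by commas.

The waypoints must appear in the order F, L, with no cell reused.
Route from Q: left 2 to O, up 2 to F, right 1 to H, down 1 to L, right 1 to M, up 1 to I, right 1 to J, down 1 to N — 10 moves in all.
Check: order respected (F at step 4, L at step 6); 10 moves as required.

Q, P, O, K, F, H, L, M, I, J, N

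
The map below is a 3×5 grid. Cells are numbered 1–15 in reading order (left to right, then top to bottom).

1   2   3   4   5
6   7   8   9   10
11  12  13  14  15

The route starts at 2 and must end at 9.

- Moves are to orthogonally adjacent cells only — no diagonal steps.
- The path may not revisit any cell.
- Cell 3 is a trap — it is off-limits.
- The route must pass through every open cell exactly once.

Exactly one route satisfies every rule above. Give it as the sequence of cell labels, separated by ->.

Need to visit all 14 open cells exactly once, starting at 2 and ending at 9.
Cell 11 has only two open neighbours (6 and 12), so the path must pass straight through it: one of those is the cell it's entered from and the other is where it exits.
Route from 2: left 1 to 1, down 2 to 11, right 1 to 12, up 1 to 7, right 1 to 8, down 1 to 13, right 2 to 15, up 2 to 5, left 1 to 4, down 1 to 9 — 13 moves in all.
Check: all 14 open cells covered.

2 -> 1 -> 6 -> 11 -> 12 -> 7 -> 8 -> 13 -> 14 -> 15 -> 10 -> 5 -> 4 -> 9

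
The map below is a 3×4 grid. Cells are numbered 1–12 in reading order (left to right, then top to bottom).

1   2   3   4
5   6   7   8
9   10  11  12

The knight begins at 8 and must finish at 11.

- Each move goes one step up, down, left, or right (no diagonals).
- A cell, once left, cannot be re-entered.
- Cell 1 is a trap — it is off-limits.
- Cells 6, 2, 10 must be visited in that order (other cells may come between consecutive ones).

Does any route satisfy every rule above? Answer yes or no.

no

Ignoring the required order, 4 revisit-free routes from 8 to 11 pass through all of 6, 2, and 10; the waypoint orders that occur are 2 → 6 → 10 (4) — never 6 → 2 → 10.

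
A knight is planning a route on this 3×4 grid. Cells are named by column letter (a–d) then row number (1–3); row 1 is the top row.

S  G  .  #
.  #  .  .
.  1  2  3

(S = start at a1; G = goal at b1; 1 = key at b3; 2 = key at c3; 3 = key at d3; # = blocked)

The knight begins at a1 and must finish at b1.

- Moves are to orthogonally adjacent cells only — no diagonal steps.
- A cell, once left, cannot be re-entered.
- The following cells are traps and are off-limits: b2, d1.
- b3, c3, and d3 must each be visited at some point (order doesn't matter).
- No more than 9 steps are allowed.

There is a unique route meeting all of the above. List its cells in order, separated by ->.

a1 -> a2 -> a3 -> b3 -> c3 -> d3 -> d2 -> c2 -> c1 -> b1

The budget equals the shortest possible length, so every move has to be on a shortest route through the required cells.
Route from a1: down 2 to a3, right 3 to d3, up 1 to d2, left 1 to c2, up 1 to c1, left 1 to b1 — 9 moves in all.
Check: all required cells visited; 9 ≤ 9 moves.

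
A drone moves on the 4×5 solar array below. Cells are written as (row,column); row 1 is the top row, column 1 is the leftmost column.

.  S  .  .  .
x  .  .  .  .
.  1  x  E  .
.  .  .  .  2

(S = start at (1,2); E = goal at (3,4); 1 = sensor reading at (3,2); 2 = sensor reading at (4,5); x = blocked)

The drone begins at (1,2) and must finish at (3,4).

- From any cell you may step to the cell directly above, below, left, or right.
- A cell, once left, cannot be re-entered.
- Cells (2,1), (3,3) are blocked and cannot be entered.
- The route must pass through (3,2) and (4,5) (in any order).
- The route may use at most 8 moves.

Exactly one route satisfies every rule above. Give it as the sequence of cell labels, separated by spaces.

The 8-move cap with required stops at (3,2), (4,5) leaves no slack for detours.
Route from (1,2): 3× down (reaching (4,2)), 3× right (reaching (4,5)), up to (3,5), left to (3,4) — 8 moves in all.
Check: all required cells visited; 8 ≤ 8 moves.

(1,2) (2,2) (3,2) (4,2) (4,3) (4,4) (4,5) (3,5) (3,4)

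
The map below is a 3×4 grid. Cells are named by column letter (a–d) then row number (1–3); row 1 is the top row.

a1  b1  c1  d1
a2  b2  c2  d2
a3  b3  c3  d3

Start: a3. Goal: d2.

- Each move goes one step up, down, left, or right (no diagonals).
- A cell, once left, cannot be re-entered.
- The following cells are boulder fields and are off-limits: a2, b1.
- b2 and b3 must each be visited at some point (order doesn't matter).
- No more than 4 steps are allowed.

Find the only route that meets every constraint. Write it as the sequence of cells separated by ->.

The budget equals the shortest possible length, so every move has to be on a shortest route through the required cells.
Route from a3: right 1 to b3, up 1 to b2, right 2 to d2 — 4 moves in all.
Check: all required cells visited; 4 ≤ 4 moves.

a3 -> b3 -> b2 -> c2 -> d2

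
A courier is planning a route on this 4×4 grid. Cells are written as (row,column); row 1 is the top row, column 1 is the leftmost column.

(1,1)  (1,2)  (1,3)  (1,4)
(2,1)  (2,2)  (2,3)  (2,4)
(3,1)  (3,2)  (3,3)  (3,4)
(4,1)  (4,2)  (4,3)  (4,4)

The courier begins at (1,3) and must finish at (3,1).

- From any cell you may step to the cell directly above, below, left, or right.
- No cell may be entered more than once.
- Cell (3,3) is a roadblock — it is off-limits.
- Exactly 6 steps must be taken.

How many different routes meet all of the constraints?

6

Need simple routes of exactly 6 moves from (1,3) to (3,1) (Manhattan distance 4, so 1 moves are spent on a detour and 1 undoing it).
Enumerating: (1,3) (2,3) (2,2) (1,2) (1,1) (2,1) (3,1) | (1,3) (2,3) (2,2) (3,2) (4,2) (4,1) (3,1) | (1,3) (1,2) (2,2) (3,2) (4,2) (4,1) (3,1) | (1,3) (1,2) (1,1) (2,1) (2,2) (3,2) (3,1) | (1,3) (1,4) (2,4) (2,3) (2,2) (3,2) (3,1) | (1,3) (1,4) (2,4) (2,3) (2,2) (2,1) (3,1).
That gives 6 routes.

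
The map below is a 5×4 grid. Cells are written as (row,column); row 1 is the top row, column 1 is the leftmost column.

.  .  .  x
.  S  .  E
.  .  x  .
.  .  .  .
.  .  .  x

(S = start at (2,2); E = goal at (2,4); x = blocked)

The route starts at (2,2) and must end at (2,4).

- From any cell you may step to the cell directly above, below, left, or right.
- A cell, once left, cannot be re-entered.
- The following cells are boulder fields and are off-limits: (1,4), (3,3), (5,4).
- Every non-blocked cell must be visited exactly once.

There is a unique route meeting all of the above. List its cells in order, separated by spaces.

Need to visit all 17 open cells exactly once, starting at (2,2) and ending at (2,4).
Cell (5,3) has only two open neighbours ((4,3) and (5,2)), so the path must pass straight through it: one of those is the cell it's entered from and the other is where it exits.
Route from (2,2): right 1 to (2,3), up 1 to (1,3), left 2 to (1,1), down 2 to (3,1), right 1 to (3,2), down 1 to (4,2), left 1 to (4,1), down 1 to (5,1), right 2 to (5,3), up 1 to (4,3), right 1 to (4,4), up 2 to (2,4) — 16 moves in all.
Check: all 17 open cells covered.

(2,2) (2,3) (1,3) (1,2) (1,1) (2,1) (3,1) (3,2) (4,2) (4,1) (5,1) (5,2) (5,3) (4,3) (4,4) (3,4) (2,4)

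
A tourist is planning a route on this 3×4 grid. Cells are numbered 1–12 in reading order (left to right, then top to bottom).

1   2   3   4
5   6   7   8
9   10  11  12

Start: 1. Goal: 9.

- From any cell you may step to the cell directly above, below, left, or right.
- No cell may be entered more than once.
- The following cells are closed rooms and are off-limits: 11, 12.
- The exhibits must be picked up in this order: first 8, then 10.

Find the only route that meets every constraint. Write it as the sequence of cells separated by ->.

The waypoints must appear in the order 8, 10, with no cell reused.
Route from 1: right 3 to 4, down 1 to 8, left 2 to 6, down 1 to 10, left 1 to 9 — 8 moves in all.
Check: order respected (8 at step 4, 10 at step 7).

1 -> 2 -> 3 -> 4 -> 8 -> 7 -> 6 -> 10 -> 9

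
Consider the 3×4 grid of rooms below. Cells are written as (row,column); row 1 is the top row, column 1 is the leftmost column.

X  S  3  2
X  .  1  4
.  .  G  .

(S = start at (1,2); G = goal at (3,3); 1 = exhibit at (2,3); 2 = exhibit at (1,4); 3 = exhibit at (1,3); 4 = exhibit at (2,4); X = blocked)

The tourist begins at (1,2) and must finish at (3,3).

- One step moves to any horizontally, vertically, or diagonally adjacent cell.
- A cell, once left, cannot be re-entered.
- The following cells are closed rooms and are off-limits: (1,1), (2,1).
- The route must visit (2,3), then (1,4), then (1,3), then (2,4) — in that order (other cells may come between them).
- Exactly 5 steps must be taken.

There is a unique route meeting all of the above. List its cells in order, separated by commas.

The waypoints must appear in the order (2,3), (1,4), (1,3), (2,4), with no cell reused.
Route from (1,2): down-right to (2,3), up-right to (1,4), left to (1,3), down-right to (2,4), down-left to (3,3) — 5 moves in all.
Check: order respected (1 at step 1, 2 at step 2, 3 at step 3, 4 at step 4); 5 moves as required.

(1,2), (2,3), (1,4), (1,3), (2,4), (3,3)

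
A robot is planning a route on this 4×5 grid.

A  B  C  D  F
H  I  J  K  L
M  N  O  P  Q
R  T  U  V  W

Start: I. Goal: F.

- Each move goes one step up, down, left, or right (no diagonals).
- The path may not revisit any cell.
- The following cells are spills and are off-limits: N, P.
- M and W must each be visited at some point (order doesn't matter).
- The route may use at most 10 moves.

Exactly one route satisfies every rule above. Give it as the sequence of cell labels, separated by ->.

The budget equals the shortest possible length, so every move has to be on a shortest route through the required cells.
Route from I: left 1 to H, down 2 to R, right 4 to W, up 3 to F — 10 moves in all.
Check: all required cells visited; 10 ≤ 10 moves.

I -> H -> M -> R -> T -> U -> V -> W -> Q -> L -> F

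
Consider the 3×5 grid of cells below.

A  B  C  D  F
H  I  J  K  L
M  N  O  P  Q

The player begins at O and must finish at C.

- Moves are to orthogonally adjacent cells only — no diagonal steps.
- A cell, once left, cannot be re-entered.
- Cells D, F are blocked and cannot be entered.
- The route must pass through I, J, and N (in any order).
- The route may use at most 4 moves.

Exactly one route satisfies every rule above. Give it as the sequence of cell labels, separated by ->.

O -> N -> I -> J -> C

Any route must reach I, J, and N and still end at C within 4 moves, so the order of the required stops is forced.
Route from O: left 1 to N, up 1 to I, right 1 to J, up 1 to C — 4 moves in all.
Check: all required cells visited; 4 ≤ 4 moves.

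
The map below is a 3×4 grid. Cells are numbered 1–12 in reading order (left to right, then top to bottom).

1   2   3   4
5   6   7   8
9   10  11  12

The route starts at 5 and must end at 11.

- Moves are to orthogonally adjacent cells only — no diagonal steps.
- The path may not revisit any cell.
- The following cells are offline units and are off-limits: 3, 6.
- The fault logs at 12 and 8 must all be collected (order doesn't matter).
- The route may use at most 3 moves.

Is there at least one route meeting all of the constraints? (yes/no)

no

Every way from 5 to 8 runs through 11 — but 11 is where the route must end, so it would be entered once on the way to 8 and again at the finish.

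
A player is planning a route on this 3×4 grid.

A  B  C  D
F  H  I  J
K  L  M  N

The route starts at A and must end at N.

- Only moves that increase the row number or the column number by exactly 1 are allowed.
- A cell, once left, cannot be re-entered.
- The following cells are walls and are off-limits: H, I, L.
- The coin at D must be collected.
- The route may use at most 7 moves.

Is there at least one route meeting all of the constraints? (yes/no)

One route that works: A → B → C → D → J → N.

yes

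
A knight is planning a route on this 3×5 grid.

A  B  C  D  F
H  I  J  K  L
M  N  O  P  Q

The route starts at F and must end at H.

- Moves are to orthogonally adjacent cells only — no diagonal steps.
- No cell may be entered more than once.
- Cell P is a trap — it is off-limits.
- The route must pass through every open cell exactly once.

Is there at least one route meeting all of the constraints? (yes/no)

no

Cell Q has only one open neighbour but is neither the start nor the goal, so a Hamiltonian route would have to both enter and leave it through the same neighbour — impossible without revisiting.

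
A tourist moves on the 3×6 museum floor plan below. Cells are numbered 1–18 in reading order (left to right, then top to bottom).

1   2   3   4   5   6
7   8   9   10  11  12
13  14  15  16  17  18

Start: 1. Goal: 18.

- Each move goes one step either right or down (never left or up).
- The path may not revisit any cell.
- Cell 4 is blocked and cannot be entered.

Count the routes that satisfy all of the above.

A right/down-only route from 1 to 18 makes exactly 2 down-moves and 5 right-moves in some order.
With no other constraints that would be C(7,2) = 21 routes.
Subtract routes through each blocked cell (inclusion–exclusion for overlaps): − through 4: 6 → 15.
That gives 15 routes.

15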